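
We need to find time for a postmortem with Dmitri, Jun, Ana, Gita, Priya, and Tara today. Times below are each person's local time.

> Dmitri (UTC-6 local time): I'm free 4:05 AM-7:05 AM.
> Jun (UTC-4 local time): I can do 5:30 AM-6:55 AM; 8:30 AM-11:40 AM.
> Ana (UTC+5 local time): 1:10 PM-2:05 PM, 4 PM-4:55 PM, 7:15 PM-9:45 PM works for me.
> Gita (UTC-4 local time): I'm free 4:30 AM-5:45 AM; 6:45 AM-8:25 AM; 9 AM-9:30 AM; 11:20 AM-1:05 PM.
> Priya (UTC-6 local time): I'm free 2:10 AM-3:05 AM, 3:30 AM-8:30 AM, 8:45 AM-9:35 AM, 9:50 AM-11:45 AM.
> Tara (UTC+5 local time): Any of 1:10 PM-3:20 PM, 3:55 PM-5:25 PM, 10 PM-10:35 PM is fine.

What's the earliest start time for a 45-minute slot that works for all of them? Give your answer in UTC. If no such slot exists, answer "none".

Dmitri in UTC: 10:05-13:05 (add 6h to convert from UTC-6).
Jun in UTC: 09:30-10:55, 12:30-15:40 (add 4h to convert from UTC-4).
Ana in UTC: 08:10-09:05, 11:00-11:55, 14:15-16:45 (subtract 5h to convert from UTC+5).
Gita in UTC: 08:30-09:45, 10:45-12:25, 13:00-13:30, 15:20-17:05 (add 4h to convert from UTC-4).
Priya in UTC: 08:10-09:05, 09:30-14:30, 14:45-15:35, 15:50-17:45 (add 6h to convert from UTC-6).
Tara in UTC: 08:10-10:20, 10:55-12:25, 17:00-17:35 (subtract 5h to convert from UTC+5).
Dmitri ∩ Jun: 10:05-10:55, 12:30-13:05.
Dmitri ∩ Jun ∩ Ana: ∅.
Dmitri ∩ Jun ∩ Ana ∩ Gita: ∅.
Dmitri ∩ Jun ∩ Ana ∩ Gita ∩ Priya: ∅.
Dmitri ∩ Jun ∩ Ana ∩ Gita ∩ Priya ∩ Tara: ∅.
There is no time when everyone is free.
No common window is at least 45 minutes long.

none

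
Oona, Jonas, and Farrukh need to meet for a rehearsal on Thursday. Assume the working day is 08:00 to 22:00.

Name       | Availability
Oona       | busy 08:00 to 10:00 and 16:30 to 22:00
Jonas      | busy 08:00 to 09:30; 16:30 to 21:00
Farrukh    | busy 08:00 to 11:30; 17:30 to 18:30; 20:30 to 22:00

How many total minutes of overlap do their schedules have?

Oona free: 10:00-16:30 (invert busy blocks within the working day).
Jonas free: 09:30-16:30, 21:00-22:00 (invert busy blocks within the working day).
Farrukh free: 11:30-17:30, 18:30-20:30 (invert busy blocks within the working day).
Oona ∩ Jonas: 10:00-16:30.
Oona ∩ Jonas ∩ Farrukh: 11:30-16:30.
That's a single block of 300 minutes.

300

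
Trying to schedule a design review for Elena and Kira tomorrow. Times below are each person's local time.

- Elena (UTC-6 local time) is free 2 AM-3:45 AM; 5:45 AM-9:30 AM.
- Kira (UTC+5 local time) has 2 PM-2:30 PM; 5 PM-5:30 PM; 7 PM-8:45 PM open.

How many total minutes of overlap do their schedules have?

Elena in UTC: 08:00-09:45, 11:45-15:30 (add 6h to convert from UTC-6).
Kira in UTC: 09:00-09:30, 12:00-12:30, 14:00-15:45 (subtract 5h to convert from UTC+5).
Elena ∩ Kira: 09:00-09:30, 12:00-12:30, 14:00-15:30.
Summing the common windows: 30 + 30 + 90 = 150 minutes.

150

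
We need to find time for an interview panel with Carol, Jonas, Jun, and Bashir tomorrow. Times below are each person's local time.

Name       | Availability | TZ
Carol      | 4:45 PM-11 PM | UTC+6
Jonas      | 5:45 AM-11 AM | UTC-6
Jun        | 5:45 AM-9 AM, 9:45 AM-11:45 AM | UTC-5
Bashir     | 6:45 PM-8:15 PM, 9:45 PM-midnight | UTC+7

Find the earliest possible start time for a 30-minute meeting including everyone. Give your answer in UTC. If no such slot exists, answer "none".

11:45

Carol in UTC: 10:45-17:00 (subtract 6h to convert from UTC+6).
Jonas in UTC: 11:45-17:00 (add 6h to convert from UTC-6).
Jun in UTC: 10:45-14:00, 14:45-16:45 (add 5h to convert from UTC-5).
Bashir in UTC: 11:45-13:15, 14:45-17:00 (subtract 7h to convert from UTC+7).
Carol ∩ Jonas: 11:45-17:00.
Carol ∩ Jonas ∩ Jun: 11:45-14:00, 14:45-16:45.
Carol ∩ Jonas ∩ Jun ∩ Bashir: 11:45-13:15, 14:45-16:45.
The first common window of at least 30 minutes is 11:45-13:15, so the earliest start is 11:45.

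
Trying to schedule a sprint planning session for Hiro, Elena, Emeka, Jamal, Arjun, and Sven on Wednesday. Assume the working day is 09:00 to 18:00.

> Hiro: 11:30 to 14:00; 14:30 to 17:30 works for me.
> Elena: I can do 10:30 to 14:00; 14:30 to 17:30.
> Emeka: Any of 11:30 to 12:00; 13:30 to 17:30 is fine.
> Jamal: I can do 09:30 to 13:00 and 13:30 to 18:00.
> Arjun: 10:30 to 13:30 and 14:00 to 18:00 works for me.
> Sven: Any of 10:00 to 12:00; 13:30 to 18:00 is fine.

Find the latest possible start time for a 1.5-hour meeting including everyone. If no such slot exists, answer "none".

Hiro ∩ Elena: 11:30-14:00, 14:30-17:30.
Hiro ∩ Elena ∩ Emeka: 11:30-12:00, 13:30-14:00, 14:30-17:30.
Hiro ∩ Elena ∩ Emeka ∩ Jamal: 11:30-12:00, 13:30-14:00, 14:30-17:30.
Hiro ∩ Elena ∩ Emeka ∩ Jamal ∩ Arjun: 11:30-12:00, 14:30-17:30.
Hiro ∩ Elena ∩ Emeka ∩ Jamal ∩ Arjun ∩ Sven: 11:30-12:00, 14:30-17:30.
Those are the intersection windows.
The last common window of at least 90 minutes is 14:30-17:30; a 90-minute meeting can start as late as 16:00 and still end by 17:30.

16:00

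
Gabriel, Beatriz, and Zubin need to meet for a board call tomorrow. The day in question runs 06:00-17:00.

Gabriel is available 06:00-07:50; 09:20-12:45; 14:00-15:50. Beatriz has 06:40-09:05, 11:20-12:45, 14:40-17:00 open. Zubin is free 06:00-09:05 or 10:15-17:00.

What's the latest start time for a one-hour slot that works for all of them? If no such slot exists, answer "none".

Gabriel ∩ Beatriz: 06:40-07:50, 11:20-12:45, 14:40-15:50.
Gabriel ∩ Beatriz ∩ Zubin: 06:40-07:50, 11:20-12:45, 14:40-15:50.
Those are the intersection windows.
The last common window of at least 60 minutes is 14:40-15:50; a 60-minute meeting can start as late as 14:50 and still end by 15:50.

14:50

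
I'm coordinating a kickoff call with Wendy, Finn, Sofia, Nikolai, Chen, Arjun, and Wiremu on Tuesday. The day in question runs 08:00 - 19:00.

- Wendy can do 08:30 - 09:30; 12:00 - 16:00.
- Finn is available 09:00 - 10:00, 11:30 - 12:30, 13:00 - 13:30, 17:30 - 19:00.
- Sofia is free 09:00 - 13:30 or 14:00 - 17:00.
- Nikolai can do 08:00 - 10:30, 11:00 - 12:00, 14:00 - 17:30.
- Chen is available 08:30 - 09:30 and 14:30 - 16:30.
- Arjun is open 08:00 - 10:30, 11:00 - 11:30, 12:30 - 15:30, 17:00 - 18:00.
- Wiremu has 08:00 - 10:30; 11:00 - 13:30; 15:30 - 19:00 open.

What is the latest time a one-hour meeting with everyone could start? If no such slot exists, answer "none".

Wendy ∩ Finn: 09:00-09:30, 12:00-12:30, 13:00-13:30.
Wendy ∩ Finn ∩ Sofia: 09:00-09:30, 12:00-12:30, 13:00-13:30.
Wendy ∩ Finn ∩ Sofia ∩ Nikolai: 09:00-09:30.
Wendy ∩ Finn ∩ Sofia ∩ Nikolai ∩ Chen: 09:00-09:30.
Wendy ∩ Finn ∩ Sofia ∩ Nikolai ∩ Chen ∩ Arjun: 09:00-09:30.
Wendy ∩ Finn ∩ Sofia ∩ Nikolai ∩ Chen ∩ Arjun ∩ Wiremu: 09:00-09:30.
No common window is at least 60 minutes long.

none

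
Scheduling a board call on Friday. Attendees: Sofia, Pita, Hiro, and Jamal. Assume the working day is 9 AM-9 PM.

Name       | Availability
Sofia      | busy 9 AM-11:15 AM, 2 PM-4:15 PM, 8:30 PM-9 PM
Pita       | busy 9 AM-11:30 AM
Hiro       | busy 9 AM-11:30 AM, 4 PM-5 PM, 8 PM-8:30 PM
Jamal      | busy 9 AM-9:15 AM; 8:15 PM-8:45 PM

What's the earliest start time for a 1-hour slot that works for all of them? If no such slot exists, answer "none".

Sofia free: 11:15-14:00, 16:15-20:30 (invert busy blocks within the working day).
Pita free: 11:30-21:00 (invert busy blocks within the working day).
Hiro free: 11:30-16:00, 17:00-20:00, 20:30-21:00 (invert busy blocks within the working day).
Jamal free: 09:15-20:15, 20:45-21:00 (invert busy blocks within the working day).
Sofia ∩ Pita: 11:30-14:00, 16:15-20:30.
Sofia ∩ Pita ∩ Hiro: 11:30-14:00, 17:00-20:00.
Sofia ∩ Pita ∩ Hiro ∩ Jamal: 11:30-14:00, 17:00-20:00.
The first common window of at least 60 minutes is 11:30-14:00, so the earliest start is 11:30.

11:30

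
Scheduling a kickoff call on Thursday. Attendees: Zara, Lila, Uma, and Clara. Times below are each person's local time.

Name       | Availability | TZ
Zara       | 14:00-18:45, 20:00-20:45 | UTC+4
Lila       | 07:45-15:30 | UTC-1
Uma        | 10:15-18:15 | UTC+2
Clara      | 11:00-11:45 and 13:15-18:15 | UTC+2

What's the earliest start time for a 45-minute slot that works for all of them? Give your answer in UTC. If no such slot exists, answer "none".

Zara in UTC: 10:00-14:45, 16:00-16:45 (subtract 4h to convert from UTC+4).
Lila in UTC: 08:45-16:30 (add 1h to convert from UTC-1).
Uma in UTC: 08:15-16:15 (subtract 2h to convert from UTC+2).
Clara in UTC: 09:00-09:45, 11:15-16:15 (subtract 2h to convert from UTC+2).
Zara ∩ Lila: 10:00-14:45, 16:00-16:30.
Zara ∩ Lila ∩ Uma: 10:00-14:45, 16:00-16:15.
Zara ∩ Lila ∩ Uma ∩ Clara: 11:15-14:45, 16:00-16:15.
Those are the intersection windows.
The first common window of at least 45 minutes is 11:15-14:45, so the earliest start is 11:15.

11:15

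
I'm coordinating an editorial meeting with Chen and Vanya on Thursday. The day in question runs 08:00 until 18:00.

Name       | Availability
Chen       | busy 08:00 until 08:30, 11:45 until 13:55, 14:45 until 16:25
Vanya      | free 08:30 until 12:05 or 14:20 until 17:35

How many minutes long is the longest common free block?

Chen free: 08:30-11:45, 13:55-14:45, 16:25-18:00 (invert busy blocks within the working day).
Vanya free: 08:30-12:05, 14:20-17:35.
Chen ∩ Vanya: 08:30-11:45, 14:20-14:45, 16:25-17:35.
So the common availability across everyone is 08:30-11:45, 14:20-14:45, 16:25-17:35.
The longest is 08:30-11:45 at 195 minutes.

195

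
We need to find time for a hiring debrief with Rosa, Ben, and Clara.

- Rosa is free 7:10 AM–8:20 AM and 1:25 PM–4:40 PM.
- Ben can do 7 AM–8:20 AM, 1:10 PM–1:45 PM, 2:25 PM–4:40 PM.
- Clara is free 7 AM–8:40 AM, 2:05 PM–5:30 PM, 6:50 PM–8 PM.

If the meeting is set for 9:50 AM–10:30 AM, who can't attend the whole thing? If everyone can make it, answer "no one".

Ben, Clara, Rosa

Rosa: not fully free for 09:50-10:30. Ben: not fully free for 09:50-10:30. Clara: not fully free for 09:50-10:30.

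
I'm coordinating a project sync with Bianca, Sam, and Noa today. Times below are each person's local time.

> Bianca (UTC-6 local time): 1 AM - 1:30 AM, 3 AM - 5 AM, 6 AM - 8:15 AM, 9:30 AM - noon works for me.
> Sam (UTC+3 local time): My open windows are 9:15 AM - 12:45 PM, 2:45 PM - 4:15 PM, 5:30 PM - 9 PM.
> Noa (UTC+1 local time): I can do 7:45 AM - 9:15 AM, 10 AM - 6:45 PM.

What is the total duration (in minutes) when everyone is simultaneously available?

285

Bianca in UTC: 07:00-07:30, 09:00-11:00, 12:00-14:15, 15:30-18:00 (add 6h to convert from UTC-6).
Sam in UTC: 06:15-09:45, 11:45-13:15, 14:30-18:00 (subtract 3h to convert from UTC+3).
Noa in UTC: 06:45-08:15, 09:00-17:45 (subtract 1h to convert from UTC+1).
Bianca ∩ Sam: 07:00-07:30, 09:00-09:45, 12:00-13:15, 15:30-18:00.
Bianca ∩ Sam ∩ Noa: 07:00-07:30, 09:00-09:45, 12:00-13:15, 15:30-17:45.
So the common availability across everyone is 07:00-07:30, 09:00-09:45, 12:00-13:15, 15:30-17:45.
Summing the common windows: 30 + 45 + 75 + 135 = 285 minutes.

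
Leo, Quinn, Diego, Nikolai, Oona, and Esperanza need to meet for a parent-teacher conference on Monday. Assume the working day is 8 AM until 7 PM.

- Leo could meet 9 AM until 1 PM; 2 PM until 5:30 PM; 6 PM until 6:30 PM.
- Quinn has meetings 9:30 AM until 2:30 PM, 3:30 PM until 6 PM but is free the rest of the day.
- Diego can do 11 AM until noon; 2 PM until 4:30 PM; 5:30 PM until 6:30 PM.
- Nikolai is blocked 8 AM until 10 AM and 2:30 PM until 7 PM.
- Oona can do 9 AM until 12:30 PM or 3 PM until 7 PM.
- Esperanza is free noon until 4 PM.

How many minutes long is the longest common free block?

Leo free: 09:00-13:00, 14:00-17:30, 18:00-18:30.
Quinn free: 08:00-09:30, 14:30-15:30, 18:00-19:00 (invert busy blocks within the working day).
Diego free: 11:00-12:00, 14:00-16:30, 17:30-18:30.
Nikolai free: 10:00-14:30 (invert busy blocks within the working day).
Oona free: 09:00-12:30, 15:00-19:00.
Esperanza free: 12:00-16:00.
Leo ∩ Quinn: 09:00-09:30, 14:30-15:30, 18:00-18:30.
Leo ∩ Quinn ∩ Diego: 14:30-15:30, 18:00-18:30.
Leo ∩ Quinn ∩ Diego ∩ Nikolai: ∅.
Leo ∩ Quinn ∩ Diego ∩ Nikolai ∩ Oona: ∅.
Leo ∩ Quinn ∩ Diego ∩ Nikolai ∩ Oona ∩ Esperanza: ∅.
There is no time when everyone is free.
No common window exists, so the longest block is 0 minutes.

0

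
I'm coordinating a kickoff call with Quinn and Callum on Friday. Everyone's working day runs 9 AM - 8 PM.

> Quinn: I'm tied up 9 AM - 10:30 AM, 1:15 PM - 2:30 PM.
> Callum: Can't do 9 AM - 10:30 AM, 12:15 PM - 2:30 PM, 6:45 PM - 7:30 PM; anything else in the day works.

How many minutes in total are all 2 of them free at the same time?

390

Quinn free: 10:30-13:15, 14:30-20:00 (invert busy blocks within the working day).
Callum free: 10:30-12:15, 14:30-18:45, 19:30-20:00 (invert busy blocks within the working day).
Quinn ∩ Callum: 10:30-12:15, 14:30-18:45, 19:30-20:00.
Summing the common windows: 105 + 255 + 30 = 390 minutes.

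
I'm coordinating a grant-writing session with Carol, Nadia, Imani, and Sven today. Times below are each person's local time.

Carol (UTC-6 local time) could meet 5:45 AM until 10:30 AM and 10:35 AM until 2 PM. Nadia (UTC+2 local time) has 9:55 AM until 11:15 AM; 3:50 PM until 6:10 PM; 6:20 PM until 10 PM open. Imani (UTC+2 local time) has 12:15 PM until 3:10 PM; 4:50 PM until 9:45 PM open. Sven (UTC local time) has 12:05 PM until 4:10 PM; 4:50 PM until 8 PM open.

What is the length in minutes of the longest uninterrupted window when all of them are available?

Carol in UTC: 11:45-16:30, 16:35-20:00 (add 6h to convert from UTC-6).
Nadia in UTC: 07:55-09:15, 13:50-16:10, 16:20-20:00 (subtract 2h to convert from UTC+2).
Imani in UTC: 10:15-13:10, 14:50-19:45 (subtract 2h to convert from UTC+2).
Sven in UTC: 12:05-16:10, 16:50-20:00.
Carol ∩ Nadia: 13:50-16:10, 16:20-16:30, 16:35-20:00.
Carol ∩ Nadia ∩ Imani: 14:50-16:10, 16:20-16:30, 16:35-19:45.
Carol ∩ Nadia ∩ Imani ∩ Sven: 14:50-16:10, 16:50-19:45.
The longest is 16:50-19:45 at 175 minutes.

175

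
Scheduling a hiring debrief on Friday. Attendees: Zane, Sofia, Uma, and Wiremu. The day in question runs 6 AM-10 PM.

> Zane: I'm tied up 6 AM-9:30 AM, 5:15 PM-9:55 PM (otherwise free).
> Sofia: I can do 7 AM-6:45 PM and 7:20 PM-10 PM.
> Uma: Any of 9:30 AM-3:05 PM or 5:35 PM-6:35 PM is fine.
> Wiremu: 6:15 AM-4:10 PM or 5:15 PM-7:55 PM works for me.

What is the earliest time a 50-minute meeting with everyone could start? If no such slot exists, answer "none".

09:30

Zane free: 09:30-17:15, 21:55-22:00 (invert busy blocks within the working day).
Sofia free: 07:00-18:45, 19:20-22:00.
Uma free: 09:30-15:05, 17:35-18:35.
Wiremu free: 06:15-16:10, 17:15-19:55.
Zane ∩ Sofia: 09:30-17:15, 21:55-22:00.
Zane ∩ Sofia ∩ Uma: 09:30-15:05.
Zane ∩ Sofia ∩ Uma ∩ Wiremu: 09:30-15:05.
The first common window of at least 50 minutes is 09:30-15:05, so the earliest start is 09:30.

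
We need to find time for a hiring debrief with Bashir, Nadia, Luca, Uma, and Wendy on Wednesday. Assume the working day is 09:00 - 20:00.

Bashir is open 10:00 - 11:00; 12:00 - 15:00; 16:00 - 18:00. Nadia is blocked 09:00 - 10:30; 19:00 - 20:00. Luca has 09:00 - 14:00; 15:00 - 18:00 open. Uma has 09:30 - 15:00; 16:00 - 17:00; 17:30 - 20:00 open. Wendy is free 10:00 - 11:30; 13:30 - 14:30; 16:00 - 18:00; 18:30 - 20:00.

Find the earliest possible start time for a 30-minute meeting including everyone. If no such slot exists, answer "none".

10:30

Bashir free: 10:00-11:00, 12:00-15:00, 16:00-18:00.
Nadia free: 10:30-19:00 (invert busy blocks within the working day).
Luca free: 09:00-14:00, 15:00-18:00.
Uma free: 09:30-15:00, 16:00-17:00, 17:30-20:00.
Wendy free: 10:00-11:30, 13:30-14:30, 16:00-18:00, 18:30-20:00.
Bashir ∩ Nadia: 10:30-11:00, 12:00-15:00, 16:00-18:00.
Bashir ∩ Nadia ∩ Luca: 10:30-11:00, 12:00-14:00, 16:00-18:00.
Bashir ∩ Nadia ∩ Luca ∩ Uma: 10:30-11:00, 12:00-14:00, 16:00-17:00, 17:30-18:00.
Bashir ∩ Nadia ∩ Luca ∩ Uma ∩ Wendy: 10:30-11:00, 13:30-14:00, 16:00-17:00, 17:30-18:00.
The first common window of at least 30 minutes is 10:30-11:00, so the earliest start is 10:30.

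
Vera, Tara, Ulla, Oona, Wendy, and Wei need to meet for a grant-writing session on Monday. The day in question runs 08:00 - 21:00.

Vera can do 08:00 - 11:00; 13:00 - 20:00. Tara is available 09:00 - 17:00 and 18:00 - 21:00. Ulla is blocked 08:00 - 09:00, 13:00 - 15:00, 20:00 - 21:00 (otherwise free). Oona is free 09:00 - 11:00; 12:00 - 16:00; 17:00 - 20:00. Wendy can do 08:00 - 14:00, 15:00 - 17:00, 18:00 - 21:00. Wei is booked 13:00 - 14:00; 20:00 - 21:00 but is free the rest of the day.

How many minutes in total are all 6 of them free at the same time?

300

Vera free: 08:00-11:00, 13:00-20:00.
Tara free: 09:00-17:00, 18:00-21:00.
Ulla free: 09:00-13:00, 15:00-20:00 (invert busy blocks within the working day).
Oona free: 09:00-11:00, 12:00-16:00, 17:00-20:00.
Wendy free: 08:00-14:00, 15:00-17:00, 18:00-21:00.
Wei free: 08:00-13:00, 14:00-20:00 (invert busy blocks within the working day).
Vera ∩ Tara: 09:00-11:00, 13:00-17:00, 18:00-20:00.
Vera ∩ Tara ∩ Ulla: 09:00-11:00, 15:00-17:00, 18:00-20:00.
Vera ∩ Tara ∩ Ulla ∩ Oona: 09:00-11:00, 15:00-16:00, 18:00-20:00.
Vera ∩ Tara ∩ Ulla ∩ Oona ∩ Wendy: 09:00-11:00, 15:00-16:00, 18:00-20:00.
Vera ∩ Tara ∩ Ulla ∩ Oona ∩ Wendy ∩ Wei: 09:00-11:00, 15:00-16:00, 18:00-20:00.
Summing the common windows: 120 + 60 + 120 = 300 minutes.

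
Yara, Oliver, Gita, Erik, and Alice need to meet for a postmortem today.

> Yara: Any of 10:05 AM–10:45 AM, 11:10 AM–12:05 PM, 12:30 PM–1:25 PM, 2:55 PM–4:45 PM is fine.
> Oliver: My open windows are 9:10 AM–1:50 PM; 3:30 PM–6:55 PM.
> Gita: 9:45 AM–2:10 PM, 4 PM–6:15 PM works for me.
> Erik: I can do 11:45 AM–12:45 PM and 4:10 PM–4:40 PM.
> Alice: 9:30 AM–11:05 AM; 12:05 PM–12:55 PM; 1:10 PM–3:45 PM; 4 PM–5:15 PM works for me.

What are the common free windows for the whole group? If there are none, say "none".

Yara ∩ Oliver: 10:05-10:45, 11:10-12:05, 12:30-13:25, 15:30-16:45.
Yara ∩ Oliver ∩ Gita: 10:05-10:45, 11:10-12:05, 12:30-13:25, 16:00-16:45.
Yara ∩ Oliver ∩ Gita ∩ Erik: 11:45-12:05, 12:30-12:45, 16:10-16:40.
Yara ∩ Oliver ∩ Gita ∩ Erik ∩ Alice: 12:30-12:45, 16:10-16:40.
Those are the intersection windows.

12:30-12:45, 16:10-16:40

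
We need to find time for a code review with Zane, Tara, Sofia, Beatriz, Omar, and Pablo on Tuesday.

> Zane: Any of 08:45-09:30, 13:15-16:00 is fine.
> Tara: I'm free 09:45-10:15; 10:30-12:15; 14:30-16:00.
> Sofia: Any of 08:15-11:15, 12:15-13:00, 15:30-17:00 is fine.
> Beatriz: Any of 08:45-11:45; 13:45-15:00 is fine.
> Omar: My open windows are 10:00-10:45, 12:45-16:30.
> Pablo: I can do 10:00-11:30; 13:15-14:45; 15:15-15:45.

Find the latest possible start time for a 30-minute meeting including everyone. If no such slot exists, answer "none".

Zane ∩ Tara: 14:30-16:00.
Zane ∩ Tara ∩ Sofia: 15:30-16:00.
Zane ∩ Tara ∩ Sofia ∩ Beatriz: ∅.
Zane ∩ Tara ∩ Sofia ∩ Beatriz ∩ Omar: ∅.
Zane ∩ Tara ∩ Sofia ∩ Beatriz ∩ Omar ∩ Pablo: ∅.
There is no time when everyone is free.
No common window is at least 30 minutes long.

none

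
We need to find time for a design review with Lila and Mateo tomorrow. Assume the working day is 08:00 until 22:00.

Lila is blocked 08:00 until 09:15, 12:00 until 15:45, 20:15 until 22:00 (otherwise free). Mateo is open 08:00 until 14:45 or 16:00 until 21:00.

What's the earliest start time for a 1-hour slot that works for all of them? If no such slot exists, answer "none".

09:15

Lila free: 09:15-12:00, 15:45-20:15 (invert busy blocks within the working day).
Mateo free: 08:00-14:45, 16:00-21:00.
Lila ∩ Mateo: 09:15-12:00, 16:00-20:15.
The first common window of at least 60 minutes is 09:15-12:00, so the earliest start is 09:15.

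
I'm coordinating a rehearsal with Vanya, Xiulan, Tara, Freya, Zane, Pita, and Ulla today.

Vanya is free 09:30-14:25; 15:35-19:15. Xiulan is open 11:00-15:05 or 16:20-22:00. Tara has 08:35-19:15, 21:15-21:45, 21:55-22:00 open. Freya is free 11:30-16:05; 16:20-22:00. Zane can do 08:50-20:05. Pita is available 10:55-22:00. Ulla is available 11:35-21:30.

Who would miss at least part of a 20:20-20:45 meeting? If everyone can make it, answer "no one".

Vanya: not fully free for 20:20-20:45. Xiulan: free for 20:20-20:45. Tara: not fully free for 20:20-20:45. Freya: free for 20:20-20:45. Zane: not fully free for 20:20-20:45. Pita: free for 20:20-20:45. Ulla: free for 20:20-20:45.

Tara, Vanya, Zane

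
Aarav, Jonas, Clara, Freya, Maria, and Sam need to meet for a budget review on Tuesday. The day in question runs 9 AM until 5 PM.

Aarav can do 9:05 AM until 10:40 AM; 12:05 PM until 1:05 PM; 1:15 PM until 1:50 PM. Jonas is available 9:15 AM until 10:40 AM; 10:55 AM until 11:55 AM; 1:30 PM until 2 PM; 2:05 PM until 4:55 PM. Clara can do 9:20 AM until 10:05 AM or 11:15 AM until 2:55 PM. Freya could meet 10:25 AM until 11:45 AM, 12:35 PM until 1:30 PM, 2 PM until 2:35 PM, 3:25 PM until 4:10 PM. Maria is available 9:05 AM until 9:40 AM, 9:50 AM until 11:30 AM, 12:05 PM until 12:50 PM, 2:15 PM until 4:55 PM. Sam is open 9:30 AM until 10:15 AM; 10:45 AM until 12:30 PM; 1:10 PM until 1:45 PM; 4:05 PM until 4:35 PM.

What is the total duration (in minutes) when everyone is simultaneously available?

Aarav ∩ Jonas: 09:15-10:40, 13:30-13:50.
Aarav ∩ Jonas ∩ Clara: 09:20-10:05, 13:30-13:50.
Aarav ∩ Jonas ∩ Clara ∩ Freya: ∅.
Aarav ∩ Jonas ∩ Clara ∩ Freya ∩ Maria: ∅.
Aarav ∩ Jonas ∩ Clara ∩ Freya ∩ Maria ∩ Sam: ∅.
There is no time when everyone is free.
There is no common window, so the total is 0 minutes.

0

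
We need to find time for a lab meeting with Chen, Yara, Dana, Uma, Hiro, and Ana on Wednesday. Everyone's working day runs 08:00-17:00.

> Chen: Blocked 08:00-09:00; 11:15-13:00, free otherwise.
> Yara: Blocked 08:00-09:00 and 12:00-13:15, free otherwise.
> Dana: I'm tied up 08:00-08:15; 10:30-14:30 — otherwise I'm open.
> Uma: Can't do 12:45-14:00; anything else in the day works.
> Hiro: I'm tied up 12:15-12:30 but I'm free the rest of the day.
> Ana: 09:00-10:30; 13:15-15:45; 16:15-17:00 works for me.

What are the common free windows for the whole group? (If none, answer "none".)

Chen free: 09:00-11:15, 13:00-17:00 (invert busy blocks within the working day).
Yara free: 09:00-12:00, 13:15-17:00 (invert busy blocks within the working day).
Dana free: 08:15-10:30, 14:30-17:00 (invert busy blocks within the working day).
Uma free: 08:00-12:45, 14:00-17:00 (invert busy blocks within the working day).
Hiro free: 08:00-12:15, 12:30-17:00 (invert busy blocks within the working day).
Ana free: 09:00-10:30, 13:15-15:45, 16:15-17:00.
Chen ∩ Yara: 09:00-11:15, 13:15-17:00.
Chen ∩ Yara ∩ Dana: 09:00-10:30, 14:30-17:00.
Chen ∩ Yara ∩ Dana ∩ Uma: 09:00-10:30, 14:30-17:00.
Chen ∩ Yara ∩ Dana ∩ Uma ∩ Hiro: 09:00-10:30, 14:30-17:00.
Chen ∩ Yara ∩ Dana ∩ Uma ∩ Hiro ∩ Ana: 09:00-10:30, 14:30-15:45, 16:15-17:00.

09:00-10:30, 14:30-15:45, 16:15-17:00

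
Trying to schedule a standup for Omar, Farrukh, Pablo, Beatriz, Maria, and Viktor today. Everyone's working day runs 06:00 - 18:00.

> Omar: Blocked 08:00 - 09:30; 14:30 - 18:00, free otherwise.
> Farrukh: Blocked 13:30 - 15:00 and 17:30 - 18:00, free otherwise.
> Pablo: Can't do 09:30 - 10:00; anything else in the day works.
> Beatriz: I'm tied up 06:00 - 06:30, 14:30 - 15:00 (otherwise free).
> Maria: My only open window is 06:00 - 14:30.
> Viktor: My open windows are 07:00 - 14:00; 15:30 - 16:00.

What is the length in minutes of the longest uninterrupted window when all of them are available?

Omar free: 06:00-08:00, 09:30-14:30 (invert busy blocks within the working day).
Farrukh free: 06:00-13:30, 15:00-17:30 (invert busy blocks within the working day).
Pablo free: 06:00-09:30, 10:00-18:00 (invert busy blocks within the working day).
Beatriz free: 06:30-14:30, 15:00-18:00 (invert busy blocks within the working day).
Maria free: 06:00-14:30.
Viktor free: 07:00-14:00, 15:30-16:00.
Omar ∩ Farrukh: 06:00-08:00, 09:30-13:30.
Omar ∩ Farrukh ∩ Pablo: 06:00-08:00, 10:00-13:30.
Omar ∩ Farrukh ∩ Pablo ∩ Beatriz: 06:30-08:00, 10:00-13:30.
Omar ∩ Farrukh ∩ Pablo ∩ Beatriz ∩ Maria: 06:30-08:00, 10:00-13:30.
Omar ∩ Farrukh ∩ Pablo ∩ Beatriz ∩ Maria ∩ Viktor: 07:00-08:00, 10:00-13:30.
The longest is 10:00-13:30 at 210 minutes.

210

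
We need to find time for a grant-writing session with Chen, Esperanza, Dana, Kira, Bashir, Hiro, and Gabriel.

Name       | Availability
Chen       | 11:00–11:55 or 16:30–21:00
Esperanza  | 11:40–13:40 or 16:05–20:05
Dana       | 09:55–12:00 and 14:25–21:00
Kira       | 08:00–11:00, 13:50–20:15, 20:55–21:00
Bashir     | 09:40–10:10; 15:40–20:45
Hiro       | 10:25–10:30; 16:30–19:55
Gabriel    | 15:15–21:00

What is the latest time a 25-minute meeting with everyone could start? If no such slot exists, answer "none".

Chen ∩ Esperanza: 11:40-11:55, 16:30-20:05.
Chen ∩ Esperanza ∩ Dana: 11:40-11:55, 16:30-20:05.
Chen ∩ Esperanza ∩ Dana ∩ Kira: 16:30-20:05.
Chen ∩ Esperanza ∩ Dana ∩ Kira ∩ Bashir: 16:30-20:05.
Chen ∩ Esperanza ∩ Dana ∩ Kira ∩ Bashir ∩ Hiro: 16:30-19:55.
Chen ∩ Esperanza ∩ Dana ∩ Kira ∩ Bashir ∩ Hiro ∩ Gabriel: 16:30-19:55.
Those are the intersection windows.
The last common window of at least 25 minutes is 16:30-19:55; a 25-minute meeting can start as late as 19:30 and still end by 19:55.

19:30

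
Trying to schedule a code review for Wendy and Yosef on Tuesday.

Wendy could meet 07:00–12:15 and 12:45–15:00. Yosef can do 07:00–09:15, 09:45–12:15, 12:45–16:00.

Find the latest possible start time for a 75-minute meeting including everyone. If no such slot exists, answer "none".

Wendy ∩ Yosef: 07:00-09:15, 09:45-12:15, 12:45-15:00.
The last common window of at least 75 minutes is 12:45-15:00; a 75-minute meeting can start as late as 13:45 and still end by 15:00.

13:45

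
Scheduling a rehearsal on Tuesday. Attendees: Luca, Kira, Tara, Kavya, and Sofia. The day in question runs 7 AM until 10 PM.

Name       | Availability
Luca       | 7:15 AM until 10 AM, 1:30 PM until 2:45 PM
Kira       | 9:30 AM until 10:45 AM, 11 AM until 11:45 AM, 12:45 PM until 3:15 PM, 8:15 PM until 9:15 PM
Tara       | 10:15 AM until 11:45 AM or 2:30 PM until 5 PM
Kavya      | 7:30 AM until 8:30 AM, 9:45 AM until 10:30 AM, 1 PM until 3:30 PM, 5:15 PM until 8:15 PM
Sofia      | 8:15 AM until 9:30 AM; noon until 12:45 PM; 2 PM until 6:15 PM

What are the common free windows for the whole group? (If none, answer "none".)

14:30-14:45

Luca ∩ Kira: 09:30-10:00, 13:30-14:45.
Luca ∩ Kira ∩ Tara: 14:30-14:45.
Luca ∩ Kira ∩ Tara ∩ Kavya: 14:30-14:45.
Luca ∩ Kira ∩ Tara ∩ Kavya ∩ Sofia: 14:30-14:45.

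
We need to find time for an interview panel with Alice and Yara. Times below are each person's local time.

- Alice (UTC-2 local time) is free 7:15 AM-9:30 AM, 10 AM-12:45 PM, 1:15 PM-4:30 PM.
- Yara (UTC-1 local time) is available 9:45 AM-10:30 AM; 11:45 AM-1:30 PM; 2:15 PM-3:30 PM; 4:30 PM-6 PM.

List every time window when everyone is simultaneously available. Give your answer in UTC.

10:45-11:30, 12:45-14:30, 15:15-16:30, 17:30-18:30

Alice in UTC: 09:15-11:30, 12:00-14:45, 15:15-18:30 (add 2h to convert from UTC-2).
Yara in UTC: 10:45-11:30, 12:45-14:30, 15:15-16:30, 17:30-19:00 (add 1h to convert from UTC-1).
Alice ∩ Yara: 10:45-11:30, 12:45-14:30, 15:15-16:30, 17:30-18:30.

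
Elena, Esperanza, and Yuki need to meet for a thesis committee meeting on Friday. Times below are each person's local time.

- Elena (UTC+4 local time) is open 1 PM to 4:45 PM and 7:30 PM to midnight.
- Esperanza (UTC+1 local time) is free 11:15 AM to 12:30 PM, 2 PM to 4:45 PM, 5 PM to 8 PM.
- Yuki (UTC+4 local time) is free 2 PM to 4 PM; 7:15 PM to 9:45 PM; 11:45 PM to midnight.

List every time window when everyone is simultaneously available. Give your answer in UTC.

Elena in UTC: 09:00-12:45, 15:30-20:00 (subtract 4h to convert from UTC+4).
Esperanza in UTC: 10:15-11:30, 13:00-15:45, 16:00-19:00 (subtract 1h to convert from UTC+1).
Yuki in UTC: 10:00-12:00, 15:15-17:45, 19:45-20:00 (subtract 4h to convert from UTC+4).
Elena ∩ Esperanza: 10:15-11:30, 15:30-15:45, 16:00-19:00.
Elena ∩ Esperanza ∩ Yuki: 10:15-11:30, 15:30-15:45, 16:00-17:45.

10:15-11:30, 15:30-15:45, 16:00-17:45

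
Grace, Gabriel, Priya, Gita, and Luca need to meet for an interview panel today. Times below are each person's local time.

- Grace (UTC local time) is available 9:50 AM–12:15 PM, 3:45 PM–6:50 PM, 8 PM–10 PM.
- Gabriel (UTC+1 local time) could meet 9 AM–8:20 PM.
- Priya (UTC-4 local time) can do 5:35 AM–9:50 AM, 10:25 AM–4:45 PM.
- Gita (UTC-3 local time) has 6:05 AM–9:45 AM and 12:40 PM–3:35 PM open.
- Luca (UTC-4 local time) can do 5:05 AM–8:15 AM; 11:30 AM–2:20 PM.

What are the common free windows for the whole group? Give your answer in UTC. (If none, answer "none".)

Grace in UTC: 09:50-12:15, 15:45-18:50, 20:00-22:00.
Gabriel in UTC: 08:00-19:20 (subtract 1h to convert from UTC+1).
Priya in UTC: 09:35-13:50, 14:25-20:45 (add 4h to convert from UTC-4).
Gita in UTC: 09:05-12:45, 15:40-18:35 (add 3h to convert from UTC-3).
Luca in UTC: 09:05-12:15, 15:30-18:20 (add 4h to convert from UTC-4).
Grace ∩ Gabriel: 09:50-12:15, 15:45-18:50.
Grace ∩ Gabriel ∩ Priya: 09:50-12:15, 15:45-18:50.
Grace ∩ Gabriel ∩ Priya ∩ Gita: 09:50-12:15, 15:45-18:35.
Grace ∩ Gabriel ∩ Priya ∩ Gita ∩ Luca: 09:50-12:15, 15:45-18:20.

09:50-12:15, 15:45-18:20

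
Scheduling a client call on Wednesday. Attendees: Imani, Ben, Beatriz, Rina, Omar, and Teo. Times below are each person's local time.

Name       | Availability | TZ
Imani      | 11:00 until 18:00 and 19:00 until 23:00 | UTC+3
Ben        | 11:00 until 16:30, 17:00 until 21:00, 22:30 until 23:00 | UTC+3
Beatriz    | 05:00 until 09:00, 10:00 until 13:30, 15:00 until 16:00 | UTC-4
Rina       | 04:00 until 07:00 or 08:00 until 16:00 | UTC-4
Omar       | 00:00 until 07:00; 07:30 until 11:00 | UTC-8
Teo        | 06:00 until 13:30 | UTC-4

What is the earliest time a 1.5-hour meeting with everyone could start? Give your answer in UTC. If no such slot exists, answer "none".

Imani in UTC: 08:00-15:00, 16:00-20:00 (subtract 3h to convert from UTC+3).
Ben in UTC: 08:00-13:30, 14:00-18:00, 19:30-20:00 (subtract 3h to convert from UTC+3).
Beatriz in UTC: 09:00-13:00, 14:00-17:30, 19:00-20:00 (add 4h to convert from UTC-4).
Rina in UTC: 08:00-11:00, 12:00-20:00 (add 4h to convert from UTC-4).
Omar in UTC: 08:00-15:00, 15:30-19:00 (add 8h to convert from UTC-8).
Teo in UTC: 10:00-17:30 (add 4h to convert from UTC-4).
Imani ∩ Ben: 08:00-13:30, 14:00-15:00, 16:00-18:00, 19:30-20:00.
Imani ∩ Ben ∩ Beatriz: 09:00-13:00, 14:00-15:00, 16:00-17:30, 19:30-20:00.
Imani ∩ Ben ∩ Beatriz ∩ Rina: 09:00-11:00, 12:00-13:00, 14:00-15:00, 16:00-17:30, 19:30-20:00.
Imani ∩ Ben ∩ Beatriz ∩ Rina ∩ Omar: 09:00-11:00, 12:00-13:00, 14:00-15:00, 16:00-17:30.
Imani ∩ Ben ∩ Beatriz ∩ Rina ∩ Omar ∩ Teo: 10:00-11:00, 12:00-13:00, 14:00-15:00, 16:00-17:30.
So the common availability across everyone is 10:00-11:00, 12:00-13:00, 14:00-15:00, 16:00-17:30.
The first common window of at least 90 minutes is 16:00-17:30, so the earliest start is 16:00.

16:00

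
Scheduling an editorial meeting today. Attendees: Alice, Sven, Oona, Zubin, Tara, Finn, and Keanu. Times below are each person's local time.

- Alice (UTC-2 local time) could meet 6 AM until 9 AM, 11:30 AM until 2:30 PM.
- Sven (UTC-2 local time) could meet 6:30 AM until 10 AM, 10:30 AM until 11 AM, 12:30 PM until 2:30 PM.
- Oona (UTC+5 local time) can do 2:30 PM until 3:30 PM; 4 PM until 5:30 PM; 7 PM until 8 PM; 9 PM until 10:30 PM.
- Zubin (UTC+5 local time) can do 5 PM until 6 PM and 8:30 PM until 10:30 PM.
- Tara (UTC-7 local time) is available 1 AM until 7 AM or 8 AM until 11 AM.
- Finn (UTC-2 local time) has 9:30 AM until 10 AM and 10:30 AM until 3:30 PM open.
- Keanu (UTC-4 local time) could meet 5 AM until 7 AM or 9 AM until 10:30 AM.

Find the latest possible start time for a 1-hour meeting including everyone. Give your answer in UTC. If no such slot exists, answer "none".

Alice in UTC: 08:00-11:00, 13:30-16:30 (add 2h to convert from UTC-2).
Sven in UTC: 08:30-12:00, 12:30-13:00, 14:30-16:30 (add 2h to convert from UTC-2).
Oona in UTC: 09:30-10:30, 11:00-12:30, 14:00-15:00, 16:00-17:30 (subtract 5h to convert from UTC+5).
Zubin in UTC: 12:00-13:00, 15:30-17:30 (subtract 5h to convert from UTC+5).
Tara in UTC: 08:00-14:00, 15:00-18:00 (add 7h to convert from UTC-7).
Finn in UTC: 11:30-12:00, 12:30-17:30 (add 2h to convert from UTC-2).
Keanu in UTC: 09:00-11:00, 13:00-14:30 (add 4h to convert from UTC-4).
Alice ∩ Sven: 08:30-11:00, 14:30-16:30.
Alice ∩ Sven ∩ Oona: 09:30-10:30, 14:30-15:00, 16:00-16:30.
Alice ∩ Sven ∩ Oona ∩ Zubin: 16:00-16:30.
Alice ∩ Sven ∩ Oona ∩ Zubin ∩ Tara: 16:00-16:30.
Alice ∩ Sven ∩ Oona ∩ Zubin ∩ Tara ∩ Finn: 16:00-16:30.
Alice ∩ Sven ∩ Oona ∩ Zubin ∩ Tara ∩ Finn ∩ Keanu: ∅.
There is no time when everyone is free.
No common window is at least 60 minutes long.

none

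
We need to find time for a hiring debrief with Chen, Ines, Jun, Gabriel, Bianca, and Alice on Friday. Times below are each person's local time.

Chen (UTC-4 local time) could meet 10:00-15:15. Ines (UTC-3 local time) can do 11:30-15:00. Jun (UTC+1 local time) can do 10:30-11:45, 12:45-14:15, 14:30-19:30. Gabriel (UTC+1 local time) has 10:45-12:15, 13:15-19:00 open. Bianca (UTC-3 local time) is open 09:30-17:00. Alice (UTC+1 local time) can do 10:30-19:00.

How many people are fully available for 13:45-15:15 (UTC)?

4

Chen in UTC: 14:00-19:15 (add 4h to convert from UTC-4).
Ines in UTC: 14:30-18:00 (add 3h to convert from UTC-3).
Jun in UTC: 09:30-10:45, 11:45-13:15, 13:30-18:30 (subtract 1h to convert from UTC+1).
Gabriel in UTC: 09:45-11:15, 12:15-18:00 (subtract 1h to convert from UTC+1).
Bianca in UTC: 12:30-20:00 (add 3h to convert from UTC-3).
Alice in UTC: 09:30-18:00 (subtract 1h to convert from UTC+1).
Jun, Gabriel, Bianca, and Alice can make the full 13:45-15:15 slot — that's 4.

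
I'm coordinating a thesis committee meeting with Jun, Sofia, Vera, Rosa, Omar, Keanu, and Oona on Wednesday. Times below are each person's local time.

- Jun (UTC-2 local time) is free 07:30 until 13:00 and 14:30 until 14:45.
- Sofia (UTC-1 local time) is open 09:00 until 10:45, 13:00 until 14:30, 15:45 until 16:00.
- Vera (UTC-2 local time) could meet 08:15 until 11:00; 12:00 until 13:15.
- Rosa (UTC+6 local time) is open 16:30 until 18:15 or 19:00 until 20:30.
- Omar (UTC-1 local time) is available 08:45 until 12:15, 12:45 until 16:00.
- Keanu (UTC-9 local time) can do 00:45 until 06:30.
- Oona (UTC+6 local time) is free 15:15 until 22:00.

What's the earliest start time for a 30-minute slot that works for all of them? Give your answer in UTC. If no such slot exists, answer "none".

Jun in UTC: 09:30-15:00, 16:30-16:45 (add 2h to convert from UTC-2).
Sofia in UTC: 10:00-11:45, 14:00-15:30, 16:45-17:00 (add 1h to convert from UTC-1).
Vera in UTC: 10:15-13:00, 14:00-15:15 (add 2h to convert from UTC-2).
Rosa in UTC: 10:30-12:15, 13:00-14:30 (subtract 6h to convert from UTC+6).
Omar in UTC: 09:45-13:15, 13:45-17:00 (add 1h to convert from UTC-1).
Keanu in UTC: 09:45-15:30 (add 9h to convert from UTC-9).
Oona in UTC: 09:15-16:00 (subtract 6h to convert from UTC+6).
Jun ∩ Sofia: 10:00-11:45, 14:00-15:00.
Jun ∩ Sofia ∩ Vera: 10:15-11:45, 14:00-15:00.
Jun ∩ Sofia ∩ Vera ∩ Rosa: 10:30-11:45, 14:00-14:30.
Jun ∩ Sofia ∩ Vera ∩ Rosa ∩ Omar: 10:30-11:45, 14:00-14:30.
Jun ∩ Sofia ∩ Vera ∩ Rosa ∩ Omar ∩ Keanu: 10:30-11:45, 14:00-14:30.
Jun ∩ Sofia ∩ Vera ∩ Rosa ∩ Omar ∩ Keanu ∩ Oona: 10:30-11:45, 14:00-14:30.
The first common window of at least 30 minutes is 10:30-11:45, so the earliest start is 10:30.

10:30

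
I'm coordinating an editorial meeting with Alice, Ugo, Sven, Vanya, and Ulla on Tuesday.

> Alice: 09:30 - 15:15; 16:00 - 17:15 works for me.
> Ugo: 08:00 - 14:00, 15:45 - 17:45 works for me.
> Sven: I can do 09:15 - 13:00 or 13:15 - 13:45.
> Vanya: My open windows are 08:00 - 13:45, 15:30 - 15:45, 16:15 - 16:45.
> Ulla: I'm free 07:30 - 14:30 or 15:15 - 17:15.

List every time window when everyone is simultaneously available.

Alice ∩ Ugo: 09:30-14:00, 16:00-17:15.
Alice ∩ Ugo ∩ Sven: 09:30-13:00, 13:15-13:45.
Alice ∩ Ugo ∩ Sven ∩ Vanya: 09:30-13:00, 13:15-13:45.
Alice ∩ Ugo ∩ Sven ∩ Vanya ∩ Ulla: 09:30-13:00, 13:15-13:45.
Those are the intersection windows.

09:30-13:00, 13:15-13:45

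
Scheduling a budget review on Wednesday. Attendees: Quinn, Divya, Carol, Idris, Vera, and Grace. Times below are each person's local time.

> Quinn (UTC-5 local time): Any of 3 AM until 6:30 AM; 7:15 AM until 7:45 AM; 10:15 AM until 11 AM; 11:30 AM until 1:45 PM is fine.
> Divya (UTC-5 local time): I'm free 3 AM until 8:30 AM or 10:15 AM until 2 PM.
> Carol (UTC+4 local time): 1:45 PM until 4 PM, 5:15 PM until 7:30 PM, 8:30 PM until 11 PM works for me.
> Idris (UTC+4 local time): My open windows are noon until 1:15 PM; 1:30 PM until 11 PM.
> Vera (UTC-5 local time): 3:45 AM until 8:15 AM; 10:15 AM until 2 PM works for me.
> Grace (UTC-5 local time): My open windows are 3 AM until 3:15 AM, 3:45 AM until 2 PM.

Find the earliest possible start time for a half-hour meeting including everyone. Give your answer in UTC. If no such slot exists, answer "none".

09:45

Quinn in UTC: 08:00-11:30, 12:15-12:45, 15:15-16:00, 16:30-18:45 (add 5h to convert from UTC-5).
Divya in UTC: 08:00-13:30, 15:15-19:00 (add 5h to convert from UTC-5).
Carol in UTC: 09:45-12:00, 13:15-15:30, 16:30-19:00 (subtract 4h to convert from UTC+4).
Idris in UTC: 08:00-09:15, 09:30-19:00 (subtract 4h to convert from UTC+4).
Vera in UTC: 08:45-13:15, 15:15-19:00 (add 5h to convert from UTC-5).
Grace in UTC: 08:00-08:15, 08:45-19:00 (add 5h to convert from UTC-5).
Quinn ∩ Divya: 08:00-11:30, 12:15-12:45, 15:15-16:00, 16:30-18:45.
Quinn ∩ Divya ∩ Carol: 09:45-11:30, 15:15-15:30, 16:30-18:45.
Quinn ∩ Divya ∩ Carol ∩ Idris: 09:45-11:30, 15:15-15:30, 16:30-18:45.
Quinn ∩ Divya ∩ Carol ∩ Idris ∩ Vera: 09:45-11:30, 15:15-15:30, 16:30-18:45.
Quinn ∩ Divya ∩ Carol ∩ Idris ∩ Vera ∩ Grace: 09:45-11:30, 15:15-15:30, 16:30-18:45.
The first common window of at least 30 minutes is 09:45-11:30, so the earliest start is 09:45.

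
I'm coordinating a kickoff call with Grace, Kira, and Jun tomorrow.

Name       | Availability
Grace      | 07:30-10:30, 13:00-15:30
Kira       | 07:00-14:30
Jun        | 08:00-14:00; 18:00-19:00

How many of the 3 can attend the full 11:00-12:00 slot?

Kira and Jun can make the full 11:00-12:00 slot — that's 2.

2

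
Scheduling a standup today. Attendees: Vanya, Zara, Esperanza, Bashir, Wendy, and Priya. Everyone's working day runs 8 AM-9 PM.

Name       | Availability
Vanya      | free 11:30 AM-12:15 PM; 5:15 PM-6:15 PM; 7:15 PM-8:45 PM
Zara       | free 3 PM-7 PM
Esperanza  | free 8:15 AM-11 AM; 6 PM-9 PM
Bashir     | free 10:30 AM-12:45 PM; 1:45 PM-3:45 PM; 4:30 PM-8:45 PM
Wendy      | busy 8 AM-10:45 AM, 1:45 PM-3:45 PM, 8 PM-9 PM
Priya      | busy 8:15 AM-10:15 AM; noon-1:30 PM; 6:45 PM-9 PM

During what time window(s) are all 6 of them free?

Vanya free: 11:30-12:15, 17:15-18:15, 19:15-20:45.
Zara free: 15:00-19:00.
Esperanza free: 08:15-11:00, 18:00-21:00.
Bashir free: 10:30-12:45, 13:45-15:45, 16:30-20:45.
Wendy free: 10:45-13:45, 15:45-20:00 (invert busy blocks within the working day).
Priya free: 08:00-08:15, 10:15-12:00, 13:30-18:45 (invert busy blocks within the working day).
Vanya ∩ Zara: 17:15-18:15.
Vanya ∩ Zara ∩ Esperanza: 18:00-18:15.
Vanya ∩ Zara ∩ Esperanza ∩ Bashir: 18:00-18:15.
Vanya ∩ Zara ∩ Esperanza ∩ Bashir ∩ Wendy: 18:00-18:15.
Vanya ∩ Zara ∩ Esperanza ∩ Bashir ∩ Wendy ∩ Priya: 18:00-18:15.

18:00-18:15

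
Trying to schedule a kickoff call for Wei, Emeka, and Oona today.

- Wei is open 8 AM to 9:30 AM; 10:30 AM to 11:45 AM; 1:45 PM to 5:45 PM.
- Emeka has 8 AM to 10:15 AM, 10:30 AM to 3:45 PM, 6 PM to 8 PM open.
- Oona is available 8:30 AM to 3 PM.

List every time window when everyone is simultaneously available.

Wei ∩ Emeka: 08:00-09:30, 10:30-11:45, 13:45-15:45.
Wei ∩ Emeka ∩ Oona: 08:30-09:30, 10:30-11:45, 13:45-15:00.

08:30-09:30, 10:30-11:45, 13:45-15:00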